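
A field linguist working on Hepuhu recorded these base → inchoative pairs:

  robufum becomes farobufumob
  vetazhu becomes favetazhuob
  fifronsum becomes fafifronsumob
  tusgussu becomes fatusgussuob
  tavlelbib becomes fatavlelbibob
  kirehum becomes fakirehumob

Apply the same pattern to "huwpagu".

fahuwpaguob

Every pair shown (robufum → farobufumob, vetazhu → favetazhuob, fifronsum → fafifronsumob, …) follows the same rule: add fa- … -ob around the stem.
So huwpagu → fahuwpaguob.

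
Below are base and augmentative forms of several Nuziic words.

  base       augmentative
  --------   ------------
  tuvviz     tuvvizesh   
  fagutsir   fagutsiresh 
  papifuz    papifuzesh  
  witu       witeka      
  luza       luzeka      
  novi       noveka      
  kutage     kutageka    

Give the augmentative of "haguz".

"haguz" ends in a consonant. The stems ending in a consonant (tuvviz → tuvvizesh, fagutsir → fagutsiresh, papifuz → papifuzesh) add -esh.
The other pattern: stems ending in a vowel drop the final letter and add -eka.
So haguz → haguzesh.

haguzesh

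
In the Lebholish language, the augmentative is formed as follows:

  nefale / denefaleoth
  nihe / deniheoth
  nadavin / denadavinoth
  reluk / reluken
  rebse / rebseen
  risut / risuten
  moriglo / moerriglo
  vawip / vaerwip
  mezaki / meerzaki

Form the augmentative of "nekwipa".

denekwipaoth

nefale and rebse both end in -e yet inflect differently (denefaleoth, rebseen), so the final letter is not what conditions the rule; the first letter is.
"nekwipa" begins with n-. The stems beginning with n- (nefale → denefaleoth, nihe → deniheoth, nadavin → denadavinoth) add de- … -oth around the stem.
The other patterns: stems beginning with r- add -en; stems beginning with m- or v- insert -er- after the first vowel.
So nekwipa → denekwipaoth.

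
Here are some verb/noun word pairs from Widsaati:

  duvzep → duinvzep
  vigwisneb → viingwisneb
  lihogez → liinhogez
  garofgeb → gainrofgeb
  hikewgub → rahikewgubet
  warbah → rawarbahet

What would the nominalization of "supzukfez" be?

garofgeb and hikewgub both end in -b yet inflect differently (gainrofgeb, rahikewgubet), so the final letter is not what conditions the rule; the last vowel is.
"supzukfez" has last vowel 'e'. The stems whose last vowel is 'e' (garofgeb → gainrofgeb, lihogez → liinhogez, vigwisneb → viingwisneb) insert -in- after the first vowel.
The other pattern: stems whose last vowel is 'a' or 'u' add ra- … -et around the stem.
So supzukfez → suinpzukfez.

suinpzukfez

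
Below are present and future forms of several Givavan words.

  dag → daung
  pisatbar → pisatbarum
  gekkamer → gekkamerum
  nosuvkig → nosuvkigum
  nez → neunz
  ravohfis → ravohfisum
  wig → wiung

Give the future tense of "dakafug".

"dakafug" has 3 vowels. The stems with 3 vowels (pisatbar → pisatbarum, nosuvkig → nosuvkigum, ravohfis → ravohfisum) add -um.
So dakafug → dakafugum.

dakafugum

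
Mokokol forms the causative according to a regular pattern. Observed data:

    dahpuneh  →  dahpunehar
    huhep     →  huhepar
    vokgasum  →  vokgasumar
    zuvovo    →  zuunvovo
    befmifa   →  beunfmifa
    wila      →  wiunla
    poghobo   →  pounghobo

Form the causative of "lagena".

laungena

dahpuneh and zuvovo both have 3 vowels yet inflect differently (dahpunehar, zuunvovo), so the number of vowels is not what conditions the rule; whether the stem ends in a vowel or a consonant is.
"lagena" ends in a vowel. The stems ending in a vowel (zuvovo → zuunvovo, befmifa → beunfmifa, wila → wiunla) insert -un- after the first vowel.
The other pattern: stems ending in a consonant add -ar.
So lagena → laungena.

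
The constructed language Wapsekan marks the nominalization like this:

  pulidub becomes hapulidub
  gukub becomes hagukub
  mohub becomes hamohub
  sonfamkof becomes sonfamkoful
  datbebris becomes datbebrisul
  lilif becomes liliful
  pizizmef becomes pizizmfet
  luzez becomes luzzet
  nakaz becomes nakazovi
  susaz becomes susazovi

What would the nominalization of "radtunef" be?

radtunfet

sonfamkof and pizizmef both end in -f yet inflect differently (sonfamkoful, pizizmfet), so the final letter is not what conditions the rule; the last vowel is.
"radtunef" has last vowel 'e'. The stems whose last vowel is 'e' (pizizmef → pizizmfet, luzez → luzzet) delete the last vowel and add -et.
The other patterns: stems whose last vowel is 'u' add the prefix ha-; stems whose last vowel is 'i' or 'o' add -ul; stems whose last vowel is 'a' add -ovi.
So radtunef → radtunfet.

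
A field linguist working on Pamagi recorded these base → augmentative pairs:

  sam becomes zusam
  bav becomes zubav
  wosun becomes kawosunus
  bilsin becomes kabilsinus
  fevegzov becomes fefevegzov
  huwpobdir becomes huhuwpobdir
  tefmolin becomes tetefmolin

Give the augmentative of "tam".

bav and fevegzov both end in -v yet inflect differently (zubav, fefevegzov), so the final letter is not what conditions the rule; the number of vowels is.
"tam" has 1 vowel. The stems with 1 vowel (sam → zusam, bav → zubav) add the prefix zu-.
So tam → zutam.

zutam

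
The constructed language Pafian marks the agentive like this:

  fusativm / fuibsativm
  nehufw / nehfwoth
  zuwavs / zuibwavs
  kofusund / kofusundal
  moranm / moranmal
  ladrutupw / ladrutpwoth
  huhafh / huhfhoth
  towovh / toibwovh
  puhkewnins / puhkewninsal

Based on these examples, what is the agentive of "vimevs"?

viibmevs

towovh and huhafh both end in -h yet inflect differently (toibwovh, huhfhoth), so the final letter is not what conditions the rule; the second-to-last letter is.
"vimevs" has second-to-last letter 'v'. The stems whose second-to-last letter is 'v' (towovh → toibwovh, fusativm → fuibsativm, zuwavs → zuibwavs) insert -ib- after the first vowel.
So vimevs → viibmevs.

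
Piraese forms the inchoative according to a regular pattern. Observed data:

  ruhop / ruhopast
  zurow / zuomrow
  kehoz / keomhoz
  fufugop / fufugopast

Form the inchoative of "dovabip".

dovabipast

"dovabip" ends in -p. The stems ending in -p (ruhop → ruhopast, fufugop → fufugopast) add -ast.
So dovabip → dovabipast.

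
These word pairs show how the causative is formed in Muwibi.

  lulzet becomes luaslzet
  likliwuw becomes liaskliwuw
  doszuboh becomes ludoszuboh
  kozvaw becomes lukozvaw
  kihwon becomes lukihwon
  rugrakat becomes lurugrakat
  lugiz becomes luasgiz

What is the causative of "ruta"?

luruta

likliwuw and kozvaw both end in -w yet inflect differently (liaskliwuw, lukozvaw), so the final letter is not what conditions the rule; the first letter is.
"ruta" begins with r-. The one such stem in the data (rugrakat → lurugrakat) adds the prefix lu-, so the same rule applies.
So ruta → luruta.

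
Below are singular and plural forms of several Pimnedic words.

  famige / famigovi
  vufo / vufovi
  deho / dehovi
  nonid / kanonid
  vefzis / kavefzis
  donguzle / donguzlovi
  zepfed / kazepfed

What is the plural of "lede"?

donguzle and zepfed both have last vowel 'e' yet inflect differently (donguzlovi, kazepfed), so the last vowel is not what conditions the rule; whether the stem ends in a vowel or a consonant is.
"lede" ends in a vowel. The stems ending in a vowel (vufo → vufovi, deho → dehovi, donguzle → donguzlovi) drop the final letter and add -ovi.
The other pattern: stems ending in a consonant add the prefix ka-.
So lede → ledovi.

ledovi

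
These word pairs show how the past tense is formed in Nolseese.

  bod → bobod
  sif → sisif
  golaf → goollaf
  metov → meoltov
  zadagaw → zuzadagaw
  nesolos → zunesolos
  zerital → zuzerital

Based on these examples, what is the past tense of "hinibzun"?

zuhinibzun

sif and golaf both end in -f yet inflect differently (sisif, goollaf), so the final letter is not what conditions the rule; the number of vowels is.
"hinibzun" has 3 vowels. The stems with 3 vowels (zadagaw → zuzadagaw, nesolos → zunesolos, zerital → zuzerital) add the prefix zu-.
The other patterns: stems with 1 vowel repeat the first consonant+vowel as a prefix; stems with 2 vowels insert -ol- after the first vowel.
So hinibzun → zuhinibzun.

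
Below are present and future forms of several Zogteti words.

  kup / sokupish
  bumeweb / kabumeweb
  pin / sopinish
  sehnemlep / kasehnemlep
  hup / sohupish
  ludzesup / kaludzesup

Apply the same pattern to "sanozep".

ludzesup and hup both end in -p yet inflect differently (kaludzesup, sohupish), so the final letter is not what conditions the rule; the number of vowels is.
"sanozep" has 3 vowels. The stems with 3 vowels (ludzesup → kaludzesup, sehnemlep → kasehnemlep, bumeweb → kabumeweb) add the prefix ka-.
So sanozep → kasanozep.

kasanozep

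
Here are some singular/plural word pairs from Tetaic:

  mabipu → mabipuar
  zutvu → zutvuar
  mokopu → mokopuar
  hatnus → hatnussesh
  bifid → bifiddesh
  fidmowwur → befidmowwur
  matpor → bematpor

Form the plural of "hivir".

behivir

"hivir" ends in -r. The stems ending in -r (fidmowwur → befidmowwur, matpor → bematpor) add the prefix be-.
The other patterns: stems ending in -u add -ar; stems ending in -d or -s double the final consonant and add -esh.
So hivir → behivir.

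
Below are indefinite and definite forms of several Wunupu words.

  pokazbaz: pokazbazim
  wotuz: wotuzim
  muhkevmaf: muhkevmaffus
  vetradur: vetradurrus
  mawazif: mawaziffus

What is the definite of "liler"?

pokazbaz and muhkevmaf both have last vowel 'a' yet inflect differently (pokazbazim, muhkevmaffus), so the last vowel is not what conditions the rule; the final letter is.
"liler" ends in -r. The one such stem in the data (vetradur → vetradurrus) doubles the final consonant and adds -us (as do muhkevmaf, mawazif), so the same rule applies.
The other pattern: stems ending in -z add -im.
So liler → lilerrus.

lilerrus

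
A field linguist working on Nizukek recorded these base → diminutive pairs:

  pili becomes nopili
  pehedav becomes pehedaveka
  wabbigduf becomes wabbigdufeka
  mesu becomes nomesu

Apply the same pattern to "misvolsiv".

misvolsiveka

mesu and wabbigduf both have last vowel 'u' yet inflect differently (nomesu, wabbigdufeka), so the last vowel is not what conditions the rule; whether the stem ends in a vowel or a consonant is.
"misvolsiv" ends in a consonant. The stems ending in a consonant (pehedav → pehedaveka, wabbigduf → wabbigdufeka) add -eka.
The other pattern: stems ending in a vowel add the prefix no-.
So misvolsiv → misvolsiveka.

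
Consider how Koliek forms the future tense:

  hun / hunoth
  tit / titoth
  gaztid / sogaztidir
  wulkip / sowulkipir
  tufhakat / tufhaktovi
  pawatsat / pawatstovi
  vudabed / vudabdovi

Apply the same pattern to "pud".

pudoth

"pud" has 1 vowel. The stems with 1 vowel (hun → hunoth, tit → titoth) add -oth.
So pud → pudoth.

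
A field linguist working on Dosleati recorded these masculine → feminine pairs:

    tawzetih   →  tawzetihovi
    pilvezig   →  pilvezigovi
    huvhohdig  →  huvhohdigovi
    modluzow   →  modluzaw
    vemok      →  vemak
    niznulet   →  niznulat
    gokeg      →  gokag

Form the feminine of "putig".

pilvezig and gokeg both end in -g yet inflect differently (pilvezigovi, gokag), so the final letter is not what conditions the rule; the last vowel is.
"putig" has last vowel 'i'. The stems whose last vowel is 'i' (tawzetih → tawzetihovi, pilvezig → pilvezigovi, huvhohdig → huvhohdigovi) add -ovi.
So putig → putigovi.

putigovi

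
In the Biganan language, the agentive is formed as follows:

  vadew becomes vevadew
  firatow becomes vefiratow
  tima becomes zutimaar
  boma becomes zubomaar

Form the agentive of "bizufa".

zubizufaar

vadew and tima both have 2 vowels yet inflect differently (vevadew, zutimaar), so the number of vowels is not what conditions the rule; the final letter is.
"bizufa" ends in -a. The stems ending in -a (tima → zutimaar, boma → zubomaar) add zu- … -ar around the stem.
The other pattern: stems ending in -w add the prefix ve-.
So bizufa → zubizufaar.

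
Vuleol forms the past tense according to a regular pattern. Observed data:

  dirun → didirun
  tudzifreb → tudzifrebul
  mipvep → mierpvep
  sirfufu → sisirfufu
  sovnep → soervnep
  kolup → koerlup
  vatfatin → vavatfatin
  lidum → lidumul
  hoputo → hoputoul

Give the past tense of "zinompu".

kolup and sirfufu both have last vowel 'u' yet inflect differently (koerlup, sisirfufu), so the last vowel is not what conditions the rule; the final letter is.
"zinompu" ends in -u. The one such stem in the data (sirfufu → sisirfufu) repeats the first consonant+vowel as a prefix (as do vatfatin, dirun), so the same rule applies.
So zinompu → zizinompu.

zizinompu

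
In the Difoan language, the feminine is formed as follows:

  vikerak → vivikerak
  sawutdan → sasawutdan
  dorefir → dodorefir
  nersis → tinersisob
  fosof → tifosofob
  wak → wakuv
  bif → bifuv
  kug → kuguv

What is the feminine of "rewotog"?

rerewotog

bif and fosof both end in -f yet inflect differently (bifuv, tifosofob), so the final letter is not what conditions the rule; the number of vowels is.
"rewotog" has 3 vowels. The stems with 3 vowels (dorefir → dodorefir, vikerak → vivikerak, sawutdan → sasawutdan) repeat the first consonant+vowel as a prefix.
So rewotog → rerewotog.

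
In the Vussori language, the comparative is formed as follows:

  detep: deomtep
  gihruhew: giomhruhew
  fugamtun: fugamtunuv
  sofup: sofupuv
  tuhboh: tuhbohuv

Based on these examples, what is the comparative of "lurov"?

detep and sofup both end in -p yet inflect differently (deomtep, sofupuv), so the final letter is not what conditions the rule; the last vowel is.
"lurov" has last vowel 'o'. The one such stem in the data (tuhboh → tuhbohuv) adds -uv, so the same rule applies.
The other pattern: stems whose last vowel is 'e' insert -om- after the first vowel.
So lurov → lurovuv.

lurovuv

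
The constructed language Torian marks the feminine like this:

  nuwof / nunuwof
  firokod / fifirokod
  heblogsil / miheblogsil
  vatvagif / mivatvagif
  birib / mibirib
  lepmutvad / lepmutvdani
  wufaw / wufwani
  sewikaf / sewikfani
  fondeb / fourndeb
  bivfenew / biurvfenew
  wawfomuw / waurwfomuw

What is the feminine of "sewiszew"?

seurwiszew

nuwof and vatvagif both end in -f yet inflect differently (nunuwof, mivatvagif), so the final letter is not what conditions the rule; the last vowel is.
"sewiszew" has last vowel 'e'. The stems whose last vowel is 'e' (fondeb → fourndeb, bivfenew → biurvfenew) insert -ur- after the first vowel.
So sewiszew → seurwiszew.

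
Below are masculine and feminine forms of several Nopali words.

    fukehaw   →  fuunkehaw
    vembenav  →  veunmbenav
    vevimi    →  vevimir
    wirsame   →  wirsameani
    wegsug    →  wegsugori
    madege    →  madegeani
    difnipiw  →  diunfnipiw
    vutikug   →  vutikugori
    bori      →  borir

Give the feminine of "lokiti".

vevimi and difnipiw both have last vowel 'i' yet inflect differently (vevimir, diunfnipiw), so the last vowel is not what conditions the rule; the final letter is.
"lokiti" ends in -i. The stems ending in -i (vevimi → vevimir, bori → borir) drop the final letter and add -ir.
The other patterns: stems ending in -g add -ori; stems ending in -e add -ani; stems ending in -v or -w insert -un- after the first vowel.
So lokiti → lokitir.

lokitir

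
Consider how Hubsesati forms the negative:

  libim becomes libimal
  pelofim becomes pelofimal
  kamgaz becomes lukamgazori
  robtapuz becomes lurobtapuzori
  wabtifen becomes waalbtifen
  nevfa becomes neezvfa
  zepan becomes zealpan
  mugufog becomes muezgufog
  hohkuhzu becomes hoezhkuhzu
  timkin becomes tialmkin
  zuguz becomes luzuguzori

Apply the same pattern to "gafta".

gaezfta

timkin and libim both have last vowel 'i' yet inflect differently (tialmkin, libimal), so the last vowel is not what conditions the rule; the final letter is.
"gafta" ends in -a. The one such stem in the data (nevfa → neezvfa) inserts -ez- after the first vowel (as do mugufog, hohkuhzu), so the same rule applies.
The other patterns: stems ending in -n insert -al- after the first vowel; stems ending in -m add -al; stems ending in -z add lu- … -ori around the stem.
So gafta → gaezfta.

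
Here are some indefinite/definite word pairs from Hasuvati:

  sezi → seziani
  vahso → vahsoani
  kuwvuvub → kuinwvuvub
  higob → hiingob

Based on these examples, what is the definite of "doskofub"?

"doskofub" ends in a consonant. The stems ending in a consonant (kuwvuvub → kuinwvuvub, higob → hiingob) insert -in- after the first vowel.
The other pattern: stems ending in a vowel add -ani.
So doskofub → doinskofub.

doinskofub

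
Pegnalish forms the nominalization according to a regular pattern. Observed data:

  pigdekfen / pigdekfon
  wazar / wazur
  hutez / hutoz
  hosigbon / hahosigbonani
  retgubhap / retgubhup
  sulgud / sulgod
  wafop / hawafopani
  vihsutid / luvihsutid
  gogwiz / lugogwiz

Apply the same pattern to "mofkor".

hamofkorani

wafop and retgubhap both end in -p yet inflect differently (hawafopani, retgubhup), so the final letter is not what conditions the rule; the last vowel is.
"mofkor" has last vowel 'o'. The stems whose last vowel is 'o' (hosigbon → hahosigbonani, wafop → hawafopani) add ha- … -ani around the stem.
So mofkor → hamofkorani.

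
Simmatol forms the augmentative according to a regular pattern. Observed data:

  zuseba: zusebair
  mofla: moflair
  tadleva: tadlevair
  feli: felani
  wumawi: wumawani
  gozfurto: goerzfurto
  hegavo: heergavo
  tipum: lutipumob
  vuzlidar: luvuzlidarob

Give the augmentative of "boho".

boerho

zuseba and vuzlidar both have last vowel 'a' yet inflect differently (zusebair, luvuzlidarob), so the last vowel is not what conditions the rule; the final letter is.
"boho" ends in -o. The stems ending in -o (gozfurto → goerzfurto, hegavo → heergavo) insert -er- after the first vowel.
The other patterns: stems ending in -a add -ir; stems ending in -i drop the final letter and add -ani; stems ending in -m or -r add lu- … -ob around the stem.
So boho → boerho.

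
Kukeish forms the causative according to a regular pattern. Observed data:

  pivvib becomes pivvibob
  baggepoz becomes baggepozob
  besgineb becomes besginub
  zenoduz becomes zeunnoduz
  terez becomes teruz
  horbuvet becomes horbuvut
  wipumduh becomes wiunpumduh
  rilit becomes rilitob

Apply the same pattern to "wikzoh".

zenoduz and terez both end in -z yet inflect differently (zeunnoduz, teruz), so the final letter is not what conditions the rule; the last vowel is.
"wikzoh" has last vowel 'o'. The one such stem in the data (baggepoz → baggepozob) adds -ob, so the same rule applies.
So wikzoh → wikzohob.

wikzohob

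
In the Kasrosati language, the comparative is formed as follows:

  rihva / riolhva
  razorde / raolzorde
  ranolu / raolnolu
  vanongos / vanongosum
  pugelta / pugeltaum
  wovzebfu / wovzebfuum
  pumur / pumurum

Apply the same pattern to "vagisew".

vagisewum

rihva and pugelta both end in -a yet inflect differently (riolhva, pugeltaum), so the final letter is not what conditions the rule; the first letter is.
"vagisew" begins with v-. The one such stem in the data (vanongos → vanongosum) adds -um, so the same rule applies.
The other pattern: stems beginning with r- insert -ol- after the first vowel.
So vagisew → vagisewum.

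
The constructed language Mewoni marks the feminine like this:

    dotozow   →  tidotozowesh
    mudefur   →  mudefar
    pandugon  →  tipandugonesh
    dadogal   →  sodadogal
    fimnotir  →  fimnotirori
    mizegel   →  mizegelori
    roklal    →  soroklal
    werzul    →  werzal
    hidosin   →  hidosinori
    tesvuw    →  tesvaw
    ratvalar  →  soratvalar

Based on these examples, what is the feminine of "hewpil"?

hewpilori

pandugon and hidosin both end in -n yet inflect differently (tipandugonesh, hidosinori), so the final letter is not what conditions the rule; the last vowel is.
"hewpil" has last vowel 'i'. The stems whose last vowel is 'i' (hidosin → hidosinori, fimnotir → fimnotirori) add -ori.
The other patterns: stems whose last vowel is 'a' add the prefix so-; stems whose last vowel is 'o' add ti- … -esh around the stem; stems whose last vowel is 'u' change the last vowel to 'a'.
So hewpil → hewpilori.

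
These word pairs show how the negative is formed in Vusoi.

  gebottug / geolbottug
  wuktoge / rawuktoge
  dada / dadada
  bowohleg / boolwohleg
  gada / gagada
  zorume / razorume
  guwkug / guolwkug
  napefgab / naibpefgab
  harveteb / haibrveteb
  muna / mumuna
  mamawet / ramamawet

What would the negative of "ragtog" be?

mamawet and bowohleg both have last vowel 'e' yet inflect differently (ramamawet, boolwohleg), so the last vowel is not what conditions the rule; the final letter is.
"ragtog" ends in -g. The stems ending in -g (guwkug → guolwkug, bowohleg → boolwohleg, gebottug → geolbottug) insert -ol- after the first vowel.
So ragtog → raolgtog.

raolgtog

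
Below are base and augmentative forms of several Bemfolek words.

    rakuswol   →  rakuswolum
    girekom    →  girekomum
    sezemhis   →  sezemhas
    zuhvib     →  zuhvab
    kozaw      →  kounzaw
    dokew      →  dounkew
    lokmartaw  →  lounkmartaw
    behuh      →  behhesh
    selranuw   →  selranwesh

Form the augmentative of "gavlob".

kozaw and selranuw both end in -w yet inflect differently (kounzaw, selranwesh), so the final letter is not what conditions the rule; the last vowel is.
"gavlob" has last vowel 'o'. The stems whose last vowel is 'o' (rakuswol → rakuswolum, girekom → girekomum) add -um.
So gavlob → gavlobum.

gavlobum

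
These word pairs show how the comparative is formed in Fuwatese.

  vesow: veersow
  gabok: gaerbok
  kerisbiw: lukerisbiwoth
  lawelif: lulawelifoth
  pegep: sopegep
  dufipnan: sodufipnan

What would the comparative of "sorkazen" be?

sosorkazen

"sorkazen" has last vowel 'e'. The one such stem in the data (pegep → sopegep) adds the prefix so-, so the same rule applies.
The other patterns: stems whose last vowel is 'o' insert -er- after the first vowel; stems whose last vowel is 'i' add lu- … -oth around the stem.
So sorkazen → sosorkazen.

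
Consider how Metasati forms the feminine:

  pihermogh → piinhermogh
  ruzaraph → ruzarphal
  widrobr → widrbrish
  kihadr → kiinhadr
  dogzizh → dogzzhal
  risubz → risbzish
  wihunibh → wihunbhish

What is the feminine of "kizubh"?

dogzizh and wihunibh both end in -h yet inflect differently (dogzzhal, wihunbhish), so the final letter is not what conditions the rule; the second-to-last letter is.
"kizubh" has second-to-last letter 'b'. The stems whose second-to-last letter is 'b' (risubz → risbzish, widrobr → widrbrish, wihunibh → wihunbhish) delete the last vowel and add -ish.
So kizubh → kizbhish.

kizbhish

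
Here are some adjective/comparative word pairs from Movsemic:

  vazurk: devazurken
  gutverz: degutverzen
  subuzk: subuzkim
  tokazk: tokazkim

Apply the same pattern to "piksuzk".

vazurk and subuzk both end in -k yet inflect differently (devazurken, subuzkim), so the final letter is not what conditions the rule; the second-to-last letter is.
"piksuzk" has second-to-last letter 'z'. The stems whose second-to-last letter is 'z' (subuzk → subuzkim, tokazk → tokazkim) add -im.
The other pattern: stems whose second-to-last letter is 'r' add de- … -en around the stem.
So piksuzk → piksuzkim.

piksuzkim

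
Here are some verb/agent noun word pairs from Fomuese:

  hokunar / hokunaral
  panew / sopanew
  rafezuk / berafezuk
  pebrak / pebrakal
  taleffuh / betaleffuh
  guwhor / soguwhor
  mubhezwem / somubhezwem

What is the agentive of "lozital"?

"lozital" has last vowel 'a'. The stems whose last vowel is 'a' (hokunar → hokunaral, pebrak → pebrakal) add -al.
The other patterns: stems whose last vowel is 'u' add the prefix be-; stems whose last vowel is 'e' or 'o' add the prefix so-.
So lozital → lozitalal.

lozitalal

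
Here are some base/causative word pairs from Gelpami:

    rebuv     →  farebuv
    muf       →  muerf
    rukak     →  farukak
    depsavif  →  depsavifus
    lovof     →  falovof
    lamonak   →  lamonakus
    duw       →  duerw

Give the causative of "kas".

kaers

muf and lovof both end in -f yet inflect differently (muerf, falovof), so the final letter is not what conditions the rule; the number of vowels is.
"kas" has 1 vowel. The stems with 1 vowel (muf → muerf, duw → duerw) insert -er- after the first vowel.
The other patterns: stems with 2 vowels add the prefix fa-; stems with 3 vowels add -us.
So kas → kaers.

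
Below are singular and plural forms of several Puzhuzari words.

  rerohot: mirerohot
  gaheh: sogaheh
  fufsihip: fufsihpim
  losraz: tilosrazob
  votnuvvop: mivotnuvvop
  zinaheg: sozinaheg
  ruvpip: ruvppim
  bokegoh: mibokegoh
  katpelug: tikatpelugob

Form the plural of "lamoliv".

lamolvim

katpelug and zinaheg both end in -g yet inflect differently (tikatpelugob, sozinaheg), so the final letter is not what conditions the rule; the last vowel is.
"lamoliv" has last vowel 'i'. The stems whose last vowel is 'i' (ruvpip → ruvppim, fufsihip → fufsihpim) delete the last vowel and add -im.
So lamoliv → lamolvim.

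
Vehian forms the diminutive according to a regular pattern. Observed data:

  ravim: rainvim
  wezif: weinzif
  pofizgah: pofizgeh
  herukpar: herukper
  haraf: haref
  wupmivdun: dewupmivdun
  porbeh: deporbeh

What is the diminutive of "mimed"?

"mimed" has last vowel 'e'. The one such stem in the data (porbeh → deporbeh) adds the prefix de-, so the same rule applies.
So mimed → demimed.

demimed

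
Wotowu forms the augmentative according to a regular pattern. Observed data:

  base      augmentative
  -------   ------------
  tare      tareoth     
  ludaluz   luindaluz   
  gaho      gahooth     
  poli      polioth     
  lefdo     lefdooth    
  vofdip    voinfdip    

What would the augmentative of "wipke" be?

wipkeoth

"wipke" ends in a vowel. The stems ending in a vowel (gaho → gahooth, tare → tareoth, poli → polioth) add -oth.
So wipke → wipkeoth.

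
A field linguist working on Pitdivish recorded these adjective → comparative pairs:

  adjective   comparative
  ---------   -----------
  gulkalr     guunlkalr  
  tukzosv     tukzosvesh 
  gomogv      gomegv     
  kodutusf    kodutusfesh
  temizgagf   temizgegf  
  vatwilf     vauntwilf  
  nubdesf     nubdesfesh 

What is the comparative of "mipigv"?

"mipigv" has second-to-last letter 'g'. The stems whose second-to-last letter is 'g' (gomogv → gomegv, temizgagf → temizgegf) change the last vowel to 'e'.
So mipigv → mipegv.

mipegv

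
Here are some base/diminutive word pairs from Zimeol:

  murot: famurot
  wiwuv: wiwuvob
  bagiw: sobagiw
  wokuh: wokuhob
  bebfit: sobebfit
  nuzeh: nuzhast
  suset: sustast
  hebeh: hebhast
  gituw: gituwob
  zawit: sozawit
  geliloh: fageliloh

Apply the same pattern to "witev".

"witev" has last vowel 'e'. The stems whose last vowel is 'e' (suset → sustast, hebeh → hebhast, nuzeh → nuzhast) delete the last vowel and add -ast.
So witev → witvast.

witvast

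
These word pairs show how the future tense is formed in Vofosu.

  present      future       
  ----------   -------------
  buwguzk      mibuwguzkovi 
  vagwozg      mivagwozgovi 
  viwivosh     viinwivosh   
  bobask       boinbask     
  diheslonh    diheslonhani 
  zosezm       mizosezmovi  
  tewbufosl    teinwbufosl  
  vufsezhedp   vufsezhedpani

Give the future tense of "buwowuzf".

mibuwowuzfovi

"buwowuzf" has second-to-last letter 'z'. The stems whose second-to-last letter is 'z' (vagwozg → mivagwozgovi, zosezm → mizosezmovi, buwguzk → mibuwguzkovi) add mi- … -ovi around the stem.
So buwowuzf → mibuwowuzfovi.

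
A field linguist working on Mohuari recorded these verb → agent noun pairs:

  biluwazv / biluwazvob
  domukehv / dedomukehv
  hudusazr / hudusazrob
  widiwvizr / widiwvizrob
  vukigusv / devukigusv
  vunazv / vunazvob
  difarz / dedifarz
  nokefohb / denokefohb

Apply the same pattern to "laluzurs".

delaluzurs

vunazv and vukigusv both end in -v yet inflect differently (vunazvob, devukigusv), so the final letter is not what conditions the rule; the second-to-last letter is.
"laluzurs" has second-to-last letter 'r'. The one such stem in the data (difarz → dedifarz) adds the prefix de-, so the same rule applies.
So laluzurs → delaluzurs.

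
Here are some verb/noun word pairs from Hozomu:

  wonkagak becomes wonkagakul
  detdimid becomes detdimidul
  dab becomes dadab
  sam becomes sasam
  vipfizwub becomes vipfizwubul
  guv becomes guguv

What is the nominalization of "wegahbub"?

vipfizwub and dab both end in -b yet inflect differently (vipfizwubul, dadab), so the final letter is not what conditions the rule; the number of vowels is.
"wegahbub" has 3 vowels. The stems with 3 vowels (wonkagak → wonkagakul, detdimid → detdimidul, vipfizwub → vipfizwubul) add -ul.
So wegahbub → wegahbubul.

wegahbubul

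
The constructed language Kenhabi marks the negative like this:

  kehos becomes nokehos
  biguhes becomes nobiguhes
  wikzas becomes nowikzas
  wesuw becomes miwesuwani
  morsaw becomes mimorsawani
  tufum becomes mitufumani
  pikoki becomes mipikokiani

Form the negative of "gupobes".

wikzas and morsaw both have last vowel 'a' yet inflect differently (nowikzas, mimorsawani), so the last vowel is not what conditions the rule; the final letter is.
"gupobes" ends in -s. The stems ending in -s (kehos → nokehos, biguhes → nobiguhes, wikzas → nowikzas) add the prefix no-.
So gupobes → nogupobes.

nogupobes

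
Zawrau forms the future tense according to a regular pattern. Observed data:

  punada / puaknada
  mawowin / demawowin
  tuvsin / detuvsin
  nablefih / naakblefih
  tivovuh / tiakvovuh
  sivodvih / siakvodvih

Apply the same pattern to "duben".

deduben

mawowin and sivodvih both have last vowel 'i' yet inflect differently (demawowin, siakvodvih), so the last vowel is not what conditions the rule; the final letter is.
"duben" ends in -n. The stems ending in -n (mawowin → demawowin, tuvsin → detuvsin) add the prefix de-.
So duben → deduben.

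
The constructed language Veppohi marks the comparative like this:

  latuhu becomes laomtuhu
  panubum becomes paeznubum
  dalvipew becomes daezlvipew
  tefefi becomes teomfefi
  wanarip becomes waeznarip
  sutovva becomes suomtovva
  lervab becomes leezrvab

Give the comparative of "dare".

daomre

"dare" ends in a vowel. The stems ending in a vowel (sutovva → suomtovva, tefefi → teomfefi, latuhu → laomtuhu) insert -om- after the first vowel.
The other pattern: stems ending in a consonant insert -ez- after the first vowel.
So dare → daomre.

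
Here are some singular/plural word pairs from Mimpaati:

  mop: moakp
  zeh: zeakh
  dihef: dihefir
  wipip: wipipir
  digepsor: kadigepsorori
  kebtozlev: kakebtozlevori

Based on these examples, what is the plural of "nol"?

mop and wipip both end in -p yet inflect differently (moakp, wipipir), so the final letter is not what conditions the rule; the number of vowels is.
"nol" has 1 vowel. The stems with 1 vowel (mop → moakp, zeh → zeakh) insert -ak- after the first vowel.
So nol → noakl.

noakl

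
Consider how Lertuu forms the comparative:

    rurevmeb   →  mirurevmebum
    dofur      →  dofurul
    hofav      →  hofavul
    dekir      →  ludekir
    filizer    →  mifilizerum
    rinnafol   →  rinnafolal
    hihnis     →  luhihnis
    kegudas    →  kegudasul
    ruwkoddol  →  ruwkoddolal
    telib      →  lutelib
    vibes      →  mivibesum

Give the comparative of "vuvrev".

filizer and dekir both end in -r yet inflect differently (mifilizerum, ludekir), so the final letter is not what conditions the rule; the last vowel is.
"vuvrev" has last vowel 'e'. The stems whose last vowel is 'e' (rurevmeb → mirurevmebum, vibes → mivibesum, filizer → mifilizerum) add mi- … -um around the stem.
So vuvrev → mivuvrevum.

mivuvrevum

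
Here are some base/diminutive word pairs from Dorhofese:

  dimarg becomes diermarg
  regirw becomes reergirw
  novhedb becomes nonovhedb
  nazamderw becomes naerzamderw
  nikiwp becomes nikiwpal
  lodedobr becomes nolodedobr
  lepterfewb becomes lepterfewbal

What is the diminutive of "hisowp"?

hisowpal

lepterfewb and novhedb both end in -b yet inflect differently (lepterfewbal, nonovhedb), so the final letter is not what conditions the rule; the second-to-last letter is.
"hisowp" has second-to-last letter 'w'. The stems whose second-to-last letter is 'w' (nikiwp → nikiwpal, lepterfewb → lepterfewbal) add -al.
So hisowp → hisowpal.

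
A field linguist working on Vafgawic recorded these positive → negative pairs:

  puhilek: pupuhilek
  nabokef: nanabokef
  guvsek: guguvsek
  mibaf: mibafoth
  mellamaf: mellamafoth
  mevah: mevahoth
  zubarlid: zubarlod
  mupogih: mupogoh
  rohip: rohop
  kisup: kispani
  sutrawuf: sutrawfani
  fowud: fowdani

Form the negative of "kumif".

kumof

nabokef and mibaf both end in -f yet inflect differently (nanabokef, mibafoth), so the final letter is not what conditions the rule; the last vowel is.
"kumif" has last vowel 'i'. The stems whose last vowel is 'i' (zubarlid → zubarlod, mupogih → mupogoh, rohip → rohop) change the last vowel to 'o'.
The other patterns: stems whose last vowel is 'e' repeat the first consonant+vowel as a prefix; stems whose last vowel is 'a' add -oth; stems whose last vowel is 'u' delete the last vowel and add -ani.
So kumif → kumof.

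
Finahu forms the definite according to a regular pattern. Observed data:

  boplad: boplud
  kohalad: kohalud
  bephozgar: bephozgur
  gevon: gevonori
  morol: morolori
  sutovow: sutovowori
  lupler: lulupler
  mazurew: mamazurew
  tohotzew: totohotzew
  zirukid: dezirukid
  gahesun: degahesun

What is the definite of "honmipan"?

honmipun

bephozgar and lupler both end in -r yet inflect differently (bephozgur, lulupler), so the final letter is not what conditions the rule; the last vowel is.
"honmipan" has last vowel 'a'. The stems whose last vowel is 'a' (boplad → boplud, kohalad → kohalud, bephozgar → bephozgur) change the last vowel to 'u'.
The other patterns: stems whose last vowel is 'o' add -ori; stems whose last vowel is 'e' repeat the first consonant+vowel as a prefix; stems whose last vowel is 'i' or 'u' add the prefix de-.
So honmipan → honmipun.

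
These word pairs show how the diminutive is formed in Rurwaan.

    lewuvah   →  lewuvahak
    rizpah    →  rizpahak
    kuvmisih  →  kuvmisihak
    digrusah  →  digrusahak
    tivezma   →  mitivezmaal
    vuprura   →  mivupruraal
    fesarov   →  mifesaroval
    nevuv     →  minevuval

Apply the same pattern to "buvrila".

mibuvrilaal

lewuvah and tivezma both have last vowel 'a' yet inflect differently (lewuvahak, mitivezmaal), so the last vowel is not what conditions the rule; the final letter is.
"buvrila" ends in -a. The stems ending in -a (tivezma → mitivezmaal, vuprura → mivupruraal) add mi- … -al around the stem.
The other pattern: stems ending in -h add -ak.
So buvrila → mibuvrilaal.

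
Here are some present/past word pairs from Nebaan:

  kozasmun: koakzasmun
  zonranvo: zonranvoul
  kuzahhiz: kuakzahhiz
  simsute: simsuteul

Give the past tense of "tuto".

"tuto" ends in a vowel. The stems ending in a vowel (zonranvo → zonranvoul, simsute → simsuteul) add -ul.
So tuto → tutoul.

tutoul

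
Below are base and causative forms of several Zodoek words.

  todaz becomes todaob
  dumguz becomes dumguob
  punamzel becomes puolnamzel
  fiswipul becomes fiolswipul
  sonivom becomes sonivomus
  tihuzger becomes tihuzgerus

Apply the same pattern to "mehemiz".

"mehemiz" ends in -z. The stems ending in -z (todaz → todaob, dumguz → dumguob) drop the final letter and add -ob.
The other patterns: stems ending in -l insert -ol- after the first vowel; stems ending in -m or -r add -us.
So mehemiz → mehemiob.

mehemiob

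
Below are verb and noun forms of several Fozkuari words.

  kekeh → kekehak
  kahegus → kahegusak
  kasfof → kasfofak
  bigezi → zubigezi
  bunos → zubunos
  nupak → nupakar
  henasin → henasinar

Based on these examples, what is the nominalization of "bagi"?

kahegus and bunos both end in -s yet inflect differently (kahegusak, zubunos), so the final letter is not what conditions the rule; the first letter is.
"bagi" begins with b-. The stems beginning with b- (bigezi → zubigezi, bunos → zubunos) add the prefix zu-.
The other patterns: stems beginning with k- add -ak; stems beginning with h- or n- add -ar.
So bagi → zubagi.

zubagi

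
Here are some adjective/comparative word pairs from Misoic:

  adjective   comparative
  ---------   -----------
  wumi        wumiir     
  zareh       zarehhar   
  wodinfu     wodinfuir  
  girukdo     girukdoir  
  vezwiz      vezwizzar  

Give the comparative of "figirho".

vezwiz and wumi both have last vowel 'i' yet inflect differently (vezwizzar, wumiir), so the last vowel is not what conditions the rule; whether the stem ends in a vowel or a consonant is.
"figirho" ends in a vowel. The stems ending in a vowel (girukdo → girukdoir, wumi → wumiir, wodinfu → wodinfuir) add -ir.
The other pattern: stems ending in a consonant double the final consonant and add -ar.
So figirho → figirhoir.

figirhoir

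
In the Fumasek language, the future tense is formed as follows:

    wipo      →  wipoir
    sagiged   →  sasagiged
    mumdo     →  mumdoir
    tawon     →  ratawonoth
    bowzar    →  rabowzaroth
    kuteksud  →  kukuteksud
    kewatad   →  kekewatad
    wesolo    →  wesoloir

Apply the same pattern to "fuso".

fusoir

wipo and tawon both have last vowel 'o' yet inflect differently (wipoir, ratawonoth), so the last vowel is not what conditions the rule; the final letter is.
"fuso" ends in -o. The stems ending in -o (wipo → wipoir, mumdo → mumdoir, wesolo → wesoloir) add -ir.
The other patterns: stems ending in -d repeat the first consonant+vowel as a prefix; stems ending in -n or -r add ra- … -oth around the stem.
So fuso → fusoir.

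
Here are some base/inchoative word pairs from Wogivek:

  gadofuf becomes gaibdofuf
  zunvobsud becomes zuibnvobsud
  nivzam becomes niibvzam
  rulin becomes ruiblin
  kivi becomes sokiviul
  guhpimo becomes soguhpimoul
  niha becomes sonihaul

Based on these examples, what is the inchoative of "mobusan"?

rulin and kivi both have last vowel 'i' yet inflect differently (ruiblin, sokiviul), so the last vowel is not what conditions the rule; whether the stem ends in a vowel or a consonant is.
"mobusan" ends in a consonant. The stems ending in a consonant (gadofuf → gaibdofuf, zunvobsud → zuibnvobsud, nivzam → niibvzam) insert -ib- after the first vowel.
The other pattern: stems ending in a vowel add so- … -ul around the stem.
So mobusan → moibbusan.

moibbusan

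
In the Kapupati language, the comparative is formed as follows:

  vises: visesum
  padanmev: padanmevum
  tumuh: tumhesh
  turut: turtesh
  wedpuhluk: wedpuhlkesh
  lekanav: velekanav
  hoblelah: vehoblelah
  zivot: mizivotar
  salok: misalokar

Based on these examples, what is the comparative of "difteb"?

padanmev and lekanav both end in -v yet inflect differently (padanmevum, velekanav), so the final letter is not what conditions the rule; the last vowel is.
"difteb" has last vowel 'e'. The stems whose last vowel is 'e' (vises → visesum, padanmev → padanmevum) add -um.
The other patterns: stems whose last vowel is 'u' delete the last vowel and add -esh; stems whose last vowel is 'a' add the prefix ve-; stems whose last vowel is 'o' add mi- … -ar around the stem.
So difteb → diftebum.

diftebum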